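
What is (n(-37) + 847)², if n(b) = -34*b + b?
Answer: 4276624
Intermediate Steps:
n(b) = -33*b
(n(-37) + 847)² = (-33*(-37) + 847)² = (1221 + 847)² = 2068² = 4276624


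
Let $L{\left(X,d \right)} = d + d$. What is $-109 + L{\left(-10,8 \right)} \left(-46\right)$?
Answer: $-845$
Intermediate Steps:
$L{\left(X,d \right)} = 2 d$
$-109 + L{\left(-10,8 \right)} \left(-46\right) = -109 + 2 \cdot 8 \left(-46\right) = -109 + 16 \left(-46\right) = -109 - 736 = -845$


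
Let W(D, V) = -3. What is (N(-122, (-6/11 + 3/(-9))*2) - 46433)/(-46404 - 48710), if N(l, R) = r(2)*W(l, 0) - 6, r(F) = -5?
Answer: 23212/47557 ≈ 0.48809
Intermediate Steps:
N(l, R) = 9 (N(l, R) = -5*(-3) - 6 = 15 - 6 = 9)
(N(-122, (-6/11 + 3/(-9))*2) - 46433)/(-46404 - 48710) = (9 - 46433)/(-46404 - 48710) = -46424/(-95114) = -46424*(-1/95114) = 23212/47557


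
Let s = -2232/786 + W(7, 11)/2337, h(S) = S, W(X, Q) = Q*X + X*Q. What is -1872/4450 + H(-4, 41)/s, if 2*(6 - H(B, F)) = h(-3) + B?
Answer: -2906409621/755779100 ≈ -3.8456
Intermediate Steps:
W(X, Q) = 2*Q*X (W(X, Q) = Q*X + Q*X = 2*Q*X)
H(B, F) = 15/2 - B/2 (H(B, F) = 6 - (-3 + B)/2 = 6 + (3/2 - B/2) = 15/2 - B/2)
s = -849190/306147 (s = -2232/786 + (2*11*7)/2337 = -2232*1/786 + 154*(1/2337) = -372/131 + 154/2337 = -849190/306147 ≈ -2.7738)
-1872/4450 + H(-4, 41)/s = -1872/4450 + (15/2 - ½*(-4))/(-849190/306147) = -1872*1/4450 + (15/2 + 2)*(-306147/849190) = -936/2225 + (19/2)*(-306147/849190) = -936/2225 - 5816793/1698380 = -2906409621/755779100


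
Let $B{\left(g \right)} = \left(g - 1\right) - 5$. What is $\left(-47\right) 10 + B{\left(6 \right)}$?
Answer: $-470$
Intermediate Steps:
$B{\left(g \right)} = -6 + g$ ($B{\left(g \right)} = \left(-1 + g\right) - 5 = -6 + g$)
$\left(-47\right) 10 + B{\left(6 \right)} = \left(-47\right) 10 + \left(-6 + 6\right) = -470 + 0 = -470$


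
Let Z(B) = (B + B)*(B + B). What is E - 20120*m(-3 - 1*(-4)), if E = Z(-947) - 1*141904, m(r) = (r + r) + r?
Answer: 3384972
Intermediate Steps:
m(r) = 3*r (m(r) = 2*r + r = 3*r)
Z(B) = 4*B² (Z(B) = (2*B)*(2*B) = 4*B²)
E = 3445332 (E = 4*(-947)² - 1*141904 = 4*896809 - 141904 = 3587236 - 141904 = 3445332)
E - 20120*m(-3 - 1*(-4)) = 3445332 - 20120*3*(-3 - 1*(-4)) = 3445332 - 20120*3*(-3 + 4) = 3445332 - 20120*3*1 = 3445332 - 20120*3 = 3445332 - 1*60360 = 3445332 - 60360 = 3384972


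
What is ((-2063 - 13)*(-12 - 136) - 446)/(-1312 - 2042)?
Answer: -153401/1677 ≈ -91.474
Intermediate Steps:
((-2063 - 13)*(-12 - 136) - 446)/(-1312 - 2042) = (-2076*(-148) - 446)/(-3354) = (307248 - 446)*(-1/3354) = 306802*(-1/3354) = -153401/1677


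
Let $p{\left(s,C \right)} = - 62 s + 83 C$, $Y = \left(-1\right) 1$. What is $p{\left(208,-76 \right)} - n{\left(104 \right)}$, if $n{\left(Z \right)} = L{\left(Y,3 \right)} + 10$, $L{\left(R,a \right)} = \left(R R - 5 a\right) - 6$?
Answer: $-19194$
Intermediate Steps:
$Y = -1$
$L{\left(R,a \right)} = -6 + R^{2} - 5 a$ ($L{\left(R,a \right)} = \left(R^{2} - 5 a\right) - 6 = -6 + R^{2} - 5 a$)
$n{\left(Z \right)} = -10$ ($n{\left(Z \right)} = \left(-6 + \left(-1\right)^{2} - 15\right) + 10 = \left(-6 + 1 - 15\right) + 10 = -20 + 10 = -10$)
$p{\left(208,-76 \right)} - n{\left(104 \right)} = \left(\left(-62\right) 208 + 83 \left(-76\right)\right) - -10 = \left(-12896 - 6308\right) + 10 = -19204 + 10 = -19194$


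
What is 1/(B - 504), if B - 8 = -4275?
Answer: -1/4771 ≈ -0.00020960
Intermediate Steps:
B = -4267 (B = 8 - 4275 = -4267)
1/(B - 504) = 1/(-4267 - 504) = 1/(-4771) = -1/4771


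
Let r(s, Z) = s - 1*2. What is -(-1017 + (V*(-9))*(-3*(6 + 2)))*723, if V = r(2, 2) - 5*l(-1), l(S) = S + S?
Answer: -826389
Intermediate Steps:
r(s, Z) = -2 + s (r(s, Z) = s - 2 = -2 + s)
l(S) = 2*S
V = 10 (V = (-2 + 2) - 10*(-1) = 0 - 5*(-2) = 0 + 10 = 10)
-(-1017 + (V*(-9))*(-3*(6 + 2)))*723 = -(-1017 + (10*(-9))*(-3*(6 + 2)))*723 = -(-1017 - (-270)*8)*723 = -(-1017 - 90*(-24))*723 = -(-1017 + 2160)*723 = -1143*723 = -1*826389 = -826389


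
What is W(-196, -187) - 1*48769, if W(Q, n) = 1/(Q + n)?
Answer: -18678528/383 ≈ -48769.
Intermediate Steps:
W(-196, -187) - 1*48769 = 1/(-196 - 187) - 1*48769 = 1/(-383) - 48769 = -1/383 - 48769 = -18678528/383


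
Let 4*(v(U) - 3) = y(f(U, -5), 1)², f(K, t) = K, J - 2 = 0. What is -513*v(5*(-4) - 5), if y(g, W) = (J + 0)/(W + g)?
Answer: -98553/64 ≈ -1539.9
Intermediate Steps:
J = 2 (J = 2 + 0 = 2)
y(g, W) = 2/(W + g) (y(g, W) = (2 + 0)/(W + g) = 2/(W + g))
v(U) = 3 + (1 + U)⁻² (v(U) = 3 + (2/(1 + U))²/4 = 3 + (4/(1 + U)²)/4 = 3 + (1 + U)⁻²)
-513*v(5*(-4) - 5) = -513*(3 + (1 + (5*(-4) - 5))⁻²) = -513*(3 + (1 + (-20 - 5))⁻²) = -513*(3 + (1 - 25)⁻²) = -513*(3 + (-24)⁻²) = -513*(3 + 1/576) = -513*1729/576 = -98553/64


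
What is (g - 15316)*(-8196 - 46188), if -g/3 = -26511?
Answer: -3492377328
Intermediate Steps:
g = 79533 (g = -3*(-26511) = 79533)
(g - 15316)*(-8196 - 46188) = (79533 - 15316)*(-8196 - 46188) = 64217*(-54384) = -3492377328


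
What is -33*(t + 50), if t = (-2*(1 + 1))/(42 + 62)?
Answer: -42867/26 ≈ -1648.7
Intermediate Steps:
t = -1/26 (t = -2*2/104 = -4*1/104 = -1/26 ≈ -0.038462)
-33*(t + 50) = -33*(-1/26 + 50) = -33*1299/26 = -42867/26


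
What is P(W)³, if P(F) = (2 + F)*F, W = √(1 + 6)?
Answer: 931 + 350*√7 ≈ 1857.0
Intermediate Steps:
W = √7 ≈ 2.6458
P(F) = F*(2 + F)
P(W)³ = (√7*(2 + √7))³ = 7*√7*(2 + √7)³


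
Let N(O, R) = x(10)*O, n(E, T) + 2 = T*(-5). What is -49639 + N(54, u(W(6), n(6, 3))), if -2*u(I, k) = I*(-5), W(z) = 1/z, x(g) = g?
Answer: -49099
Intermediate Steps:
n(E, T) = -2 - 5*T (n(E, T) = -2 + T*(-5) = -2 - 5*T)
W(z) = 1/z
u(I, k) = 5*I/2 (u(I, k) = -I*(-5)/2 = -(-5)*I/2 = 5*I/2)
N(O, R) = 10*O
-49639 + N(54, u(W(6), n(6, 3))) = -49639 + 10*54 = -49639 + 540 = -49099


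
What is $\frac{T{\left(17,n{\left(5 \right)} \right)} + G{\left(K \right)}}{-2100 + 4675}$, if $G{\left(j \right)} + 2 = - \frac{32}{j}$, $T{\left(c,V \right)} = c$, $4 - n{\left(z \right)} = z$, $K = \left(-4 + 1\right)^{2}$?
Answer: $\frac{1}{225} \approx 0.0044444$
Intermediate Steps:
$K = 9$ ($K = \left(-3\right)^{2} = 9$)
$n{\left(z \right)} = 4 - z$
$G{\left(j \right)} = -2 - \frac{32}{j}$
$\frac{T{\left(17,n{\left(5 \right)} \right)} + G{\left(K \right)}}{-2100 + 4675} = \frac{17 - \left(2 + \frac{32}{9}\right)}{-2100 + 4675} = \frac{17 - \frac{50}{9}}{2575} = \left(17 - \frac{50}{9}\right) \frac{1}{2575} = \frac{103}{9} \cdot \frac{1}{2575} = \frac{1}{225}$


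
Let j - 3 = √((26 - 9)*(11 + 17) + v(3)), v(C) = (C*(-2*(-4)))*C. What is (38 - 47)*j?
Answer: -27 - 18*√137 ≈ -237.68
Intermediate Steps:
v(C) = 8*C² (v(C) = (C*8)*C = (8*C)*C = 8*C²)
j = 3 + 2*√137 (j = 3 + √((26 - 9)*(11 + 17) + 8*3²) = 3 + √(17*28 + 8*9) = 3 + √(476 + 72) = 3 + √548 = 3 + 2*√137 ≈ 26.409)
(38 - 47)*j = (38 - 47)*(3 + 2*√137) = -9*(3 + 2*√137) = -27 - 18*√137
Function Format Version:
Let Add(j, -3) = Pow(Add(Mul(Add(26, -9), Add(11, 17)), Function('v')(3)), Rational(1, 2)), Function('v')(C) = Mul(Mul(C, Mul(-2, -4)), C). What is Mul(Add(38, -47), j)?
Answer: Add(-27, Mul(-18, Pow(137, Rational(1, 2)))) ≈ -237.68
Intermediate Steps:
Function('v')(C) = Mul(8, Pow(C, 2)) (Function('v')(C) = Mul(Mul(C, 8), C) = Mul(Mul(8, C), C) = Mul(8, Pow(C, 2)))
j = Add(3, Mul(2, Pow(137, Rational(1, 2)))) (j = Add(3, Pow(Add(Mul(Add(26, -9), Add(11, 17)), Mul(8, Pow(3, 2))), Rational(1, 2))) = Add(3, Pow(Add(Mul(17, 28), Mul(8, 9)), Rational(1, 2))) = Add(3, Pow(Add(476, 72), Rational(1, 2))) = Add(3, Pow(548, Rational(1, 2))) = Add(3, Mul(2, Pow(137, Rational(1, 2)))) ≈ 26.409)
Mul(Add(38, -47), j) = Mul(Add(38, -47), Add(3, Mul(2, Pow(137, Rational(1, 2))))) = Mul(-9, Add(3, Mul(2, Pow(137, Rational(1, 2))))) = Add(-27, Mul(-18, Pow(137, Rational(1, 2))))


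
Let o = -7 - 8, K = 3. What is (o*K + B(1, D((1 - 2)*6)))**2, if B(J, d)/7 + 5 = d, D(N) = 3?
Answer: 3481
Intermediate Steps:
B(J, d) = -35 + 7*d
o = -15
(o*K + B(1, D((1 - 2)*6)))**2 = (-15*3 + (-35 + 7*3))**2 = (-45 + (-35 + 21))**2 = (-45 - 14)**2 = (-59)**2 = 3481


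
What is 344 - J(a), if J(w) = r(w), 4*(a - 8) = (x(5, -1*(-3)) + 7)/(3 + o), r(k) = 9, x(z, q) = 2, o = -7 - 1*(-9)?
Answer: 335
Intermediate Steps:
o = 2 (o = -7 + 9 = 2)
a = 169/20 (a = 8 + ((2 + 7)/(3 + 2))/4 = 8 + (9/5)/4 = 8 + (9*(1/5))/4 = 8 + (1/4)*(9/5) = 8 + 9/20 = 169/20 ≈ 8.4500)
J(w) = 9
344 - J(a) = 344 - 1*9 = 344 - 9 = 335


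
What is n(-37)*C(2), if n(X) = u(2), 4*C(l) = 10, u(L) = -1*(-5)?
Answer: 25/2 ≈ 12.500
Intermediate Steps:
u(L) = 5
C(l) = 5/2 (C(l) = (¼)*10 = 5/2)
n(X) = 5
n(-37)*C(2) = 5*(5/2) = 25/2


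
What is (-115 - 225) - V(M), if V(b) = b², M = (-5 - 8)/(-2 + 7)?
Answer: -8669/25 ≈ -346.76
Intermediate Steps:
M = -13/5 ≈ -2.6000
(-115 - 225) - V(M) = (-115 - 225) - (-13/5)² = -340 - 1*169/25 = -340 - 169/25 = -8669/25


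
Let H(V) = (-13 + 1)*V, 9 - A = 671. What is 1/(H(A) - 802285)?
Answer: -1/794341 ≈ -1.2589e-6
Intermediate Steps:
A = -662 (A = 9 - 1*671 = 9 - 671 = -662)
H(V) = -12*V
1/(H(A) - 802285) = 1/(-12*(-662) - 802285) = 1/(7944 - 802285) = 1/(-794341) = -1/794341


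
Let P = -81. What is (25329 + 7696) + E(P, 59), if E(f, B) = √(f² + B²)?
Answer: 33025 + √10042 ≈ 33125.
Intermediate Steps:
E(f, B) = √(B² + f²)
(25329 + 7696) + E(P, 59) = (25329 + 7696) + √(59² + (-81)²) = 33025 + √(3481 + 6561) = 33025 + √10042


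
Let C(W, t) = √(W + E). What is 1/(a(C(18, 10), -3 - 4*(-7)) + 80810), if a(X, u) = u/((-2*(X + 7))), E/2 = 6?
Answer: 409414/33082859815 - 2*√30/19849715889 ≈ 1.2375e-5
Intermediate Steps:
E = 12 (E = 2*6 = 12)
C(W, t) = √(12 + W) (C(W, t) = √(W + 12) = √(12 + W))
a(X, u) = u/(-14 - 2*X) (a(X, u) = u/((-2*(7 + X))) = u/(-14 - 2*X))
1/(a(C(18, 10), -3 - 4*(-7)) + 80810) = 1/(-(-3 - 4*(-7))/(14 + 2*√(12 + 18)) + 80810) = 1/(-(-3 + 28)/(14 + 2*√30) + 80810) = 1/(-1*25/(14 + 2*√30) + 80810) = 1/(-25/(14 + 2*√30) + 80810) = 1/(80810 - 25/(14 + 2*√30))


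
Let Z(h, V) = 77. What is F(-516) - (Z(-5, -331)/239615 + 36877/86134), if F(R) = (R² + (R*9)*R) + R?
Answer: 54941913040435367/20638998410 ≈ 2.6620e+6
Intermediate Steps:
F(R) = R + 10*R² (F(R) = (R² + (9*R)*R) + R = (R² + 9*R²) + R = 10*R² + R = R + 10*R²)
F(-516) - (Z(-5, -331)/239615 + 36877/86134) = -516*(1 + 10*(-516)) - (77/239615 + 36877/86134) = -516*(1 - 5160) - (77*(1/239615) + 36877*(1/86134)) = -516*(-5159) - (77/239615 + 36877/86134) = 2662044 - 1*8842914673/20638998410 = 2662044 - 8842914673/20638998410 = 54941913040435367/20638998410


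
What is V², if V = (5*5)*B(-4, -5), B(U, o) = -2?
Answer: 2500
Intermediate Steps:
V = -50 (V = (5*5)*(-2) = 25*(-2) = -50)
V² = (-50)² = 2500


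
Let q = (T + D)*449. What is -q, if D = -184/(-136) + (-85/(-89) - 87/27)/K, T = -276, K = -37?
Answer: 62116582169/503829 ≈ 1.2329e+5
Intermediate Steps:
D = 712523/503829 (D = -184/(-136) + (-85/(-89) - 87/27)/(-37) = -184*(-1/136) + (-85*(-1/89) - 87*1/27)*(-1/37) = 23/17 + (85/89 - 29/9)*(-1/37) = 23/17 - 1816/801*(-1/37) = 23/17 + 1816/29637 = 712523/503829 ≈ 1.4142)
q = -62116582169/503829 (q = (-276 + 712523/503829)*449 = -138344281/503829*449 = -62116582169/503829 ≈ -1.2329e+5)
-q = -1*(-62116582169/503829) = 62116582169/503829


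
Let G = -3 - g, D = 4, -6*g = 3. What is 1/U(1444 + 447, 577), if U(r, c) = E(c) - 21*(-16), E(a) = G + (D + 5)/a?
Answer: 1154/384877 ≈ 0.0029984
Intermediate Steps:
g = -1/2 (g = -1/6*3 = -1/2 ≈ -0.50000)
G = -5/2 (G = -3 - 1*(-1/2) = -3 + 1/2 = -5/2 ≈ -2.5000)
E(a) = -5/2 + 9/a (E(a) = -5/2 + (4 + 5)/a = -5/2 + 9/a)
U(r, c) = 667/2 + 9/c (U(r, c) = (-5/2 + 9/c) - 21*(-16) = (-5/2 + 9/c) + 336 = 667/2 + 9/c)
1/U(1444 + 447, 577) = 1/(667/2 + 9/577) = 1/(384877/1154) = 1154/384877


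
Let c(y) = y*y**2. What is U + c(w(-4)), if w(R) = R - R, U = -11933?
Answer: -11933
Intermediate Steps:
w(R) = 0
c(y) = y**3
U + c(w(-4)) = -11933 + 0**3 = -11933 + 0 = -11933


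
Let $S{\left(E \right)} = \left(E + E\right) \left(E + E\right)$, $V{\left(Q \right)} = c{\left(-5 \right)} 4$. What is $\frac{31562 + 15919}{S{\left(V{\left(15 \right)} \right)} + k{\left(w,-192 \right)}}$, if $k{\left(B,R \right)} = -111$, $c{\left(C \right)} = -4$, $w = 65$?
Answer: $\frac{47481}{913} \approx 52.005$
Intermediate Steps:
$V{\left(Q \right)} = -16$ ($V{\left(Q \right)} = \left(-4\right) 4 = -16$)
$S{\left(E \right)} = 4 E^{2}$ ($S{\left(E \right)} = 2 E 2 E = 4 E^{2}$)
$\frac{31562 + 15919}{S{\left(V{\left(15 \right)} \right)} + k{\left(w,-192 \right)}} = \frac{31562 + 15919}{4 \left(-16\right)^{2} - 111} = \frac{47481}{4 \cdot 256 - 111} = \frac{47481}{1024 - 111} = \frac{47481}{913}$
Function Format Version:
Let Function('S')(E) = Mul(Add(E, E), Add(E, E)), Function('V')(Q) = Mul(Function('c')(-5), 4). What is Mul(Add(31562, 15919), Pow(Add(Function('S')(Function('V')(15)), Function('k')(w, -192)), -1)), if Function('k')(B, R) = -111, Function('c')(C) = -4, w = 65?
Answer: Rational(47481, 913) ≈ 52.005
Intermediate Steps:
Function('V')(Q) = -16 (Function('V')(Q) = Mul(-4, 4) = -16)
Function('S')(E) = Mul(4, Pow(E, 2)) (Function('S')(E) = Mul(Mul(2, E), Mul(2, E)) = Mul(4, Pow(E, 2)))
Mul(Add(31562, 15919), Pow(Add(Function('S')(Function('V')(15)), Function('k')(w, -192)), -1)) = Mul(Add(31562, 15919), Pow(Add(Mul(4, Pow(-16, 2)), -111), -1)) = Mul(47481, Pow(Add(Mul(4, 256), -111), -1)) = Mul(47481, Pow(Add(1024, -111), -1)) = Mul(47481, Pow(913, -1)) = Mul(47481, Rational(1, 913)) = Rational(47481, 913)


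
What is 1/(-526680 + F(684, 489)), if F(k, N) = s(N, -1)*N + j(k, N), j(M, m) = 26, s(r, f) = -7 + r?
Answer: -1/290956 ≈ -3.4369e-6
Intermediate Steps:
F(k, N) = 26 + N*(-7 + N) (F(k, N) = (-7 + N)*N + 26 = N*(-7 + N) + 26 = 26 + N*(-7 + N))
1/(-526680 + F(684, 489)) = 1/(-526680 + (26 + 489*(-7 + 489))) = 1/(-526680 + (26 + 489*482)) = 1/(-526680 + (26 + 235698)) = 1/(-526680 + 235724) = 1/(-290956) = -1/290956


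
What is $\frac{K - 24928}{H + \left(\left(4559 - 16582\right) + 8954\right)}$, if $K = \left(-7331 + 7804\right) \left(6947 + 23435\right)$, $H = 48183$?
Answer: $\frac{7172879}{22557} \approx 317.99$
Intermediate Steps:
$K = 14370686$ ($K = 473 \cdot 30382 = 14370686$)
$\frac{K - 24928}{H + \left(\left(4559 - 16582\right) + 8954\right)} = \frac{14370686 - 24928}{48183 + \left(\left(4559 - 16582\right) + 8954\right)} = \frac{14345758}{48183 + \left(-12023 + 8954\right)} = \frac{14345758}{48183 - 3069} = \frac{14345758}{45114} = 14345758 \cdot \frac{1}{45114} = \frac{7172879}{22557}$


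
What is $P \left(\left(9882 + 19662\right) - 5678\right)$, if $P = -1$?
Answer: $-23866$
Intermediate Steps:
$P \left(\left(9882 + 19662\right) - 5678\right) = - (\left(9882 + 19662\right) - 5678) = - (29544 - 5678) = \left(-1\right) 23866 = -23866$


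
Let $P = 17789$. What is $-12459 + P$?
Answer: $5330$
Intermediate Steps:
$-12459 + P = -12459 + 17789 = 5330$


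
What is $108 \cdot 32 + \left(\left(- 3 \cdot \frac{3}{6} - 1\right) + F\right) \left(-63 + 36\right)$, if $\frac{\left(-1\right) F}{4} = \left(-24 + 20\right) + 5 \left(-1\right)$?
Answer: $\frac{5103}{2} \approx 2551.5$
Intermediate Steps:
$F = 36$ ($F = - 4 \left(\left(-24 + 20\right) + 5 \left(-1\right)\right) = - 4 \left(-4 - 5\right) = \left(-4\right) \left(-9\right) = 36$)
$108 \cdot 32 + \left(\left(- 3 \cdot \frac{3}{6} - 1\right) + F\right) \left(-63 + 36\right) = 108 \cdot 32 + \left(\left(- 3 \cdot \frac{3}{6} - 1\right) + 36\right) \left(-63 + 36\right) = 3456 + \left(\left(- 3 \cdot 3 \cdot \frac{1}{6} - 1\right) + 36\right) \left(-27\right) = 3456 + \left(\left(\left(-3\right) \frac{1}{2} - 1\right) + 36\right) \left(-27\right) = 3456 + \left(\left(- \frac{3}{2} - 1\right) + 36\right) \left(-27\right) = 3456 + \left(- \frac{5}{2} + 36\right) \left(-27\right) = 3456 + \frac{67}{2} \left(-27\right) = 3456 - \frac{1809}{2} = \frac{5103}{2}$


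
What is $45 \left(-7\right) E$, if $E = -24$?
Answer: $7560$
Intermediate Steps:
$45 \left(-7\right) E = 45 \left(-7\right) \left(-24\right) = \left(-315\right) \left(-24\right) = 7560$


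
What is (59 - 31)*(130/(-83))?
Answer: -3640/83 ≈ -43.855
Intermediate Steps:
(59 - 31)*(130/(-83)) = 28*(130*(-1/83)) = 28*(-130/83) = -3640/83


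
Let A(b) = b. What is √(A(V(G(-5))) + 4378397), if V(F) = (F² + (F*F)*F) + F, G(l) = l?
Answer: 2*√1094573 ≈ 2092.4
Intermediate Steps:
V(F) = F + F² + F³ (V(F) = (F² + F²*F) + F = (F² + F³) + F = F + F² + F³)
√(A(V(G(-5))) + 4378397) = √(-5*(1 - 5 + (-5)²) + 4378397) = √(-5*(1 - 5 + 25) + 4378397) = √(-5*21 + 4378397) = √(-105 + 4378397) = √4378292 = 2*√1094573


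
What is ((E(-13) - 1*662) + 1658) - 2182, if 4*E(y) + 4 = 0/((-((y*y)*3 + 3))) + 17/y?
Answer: -61741/52 ≈ -1187.3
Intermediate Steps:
E(y) = -1 + 17/(4*y) (E(y) = -1 + (0/((-((y*y)*3 + 3))) + 17/y)/4 = -1 + (0/((-(y²*3 + 3))) + 17/y)/4 = -1 + (0/((-(3*y² + 3))) + 17/y)/4 = -1 + (0/((-(3 + 3*y²))) + 17/y)/4 = -1 + (0/(-3 - 3*y²) + 17/y)/4 = -1 + (0 + 17/y)/4 = -1 + (17/y)/4 = -1 + 17/(4*y))
((E(-13) - 1*662) + 1658) - 2182 = (((17/4 - 1*(-13))/(-13) - 1*662) + 1658) - 2182 = ((-(17/4 + 13)/13 - 662) + 1658) - 2182 = ((-1/13*69/4 - 662) + 1658) - 2182 = ((-69/52 - 662) + 1658) - 2182 = (-34493/52 + 1658) - 2182 = 51723/52 - 2182 = -61741/52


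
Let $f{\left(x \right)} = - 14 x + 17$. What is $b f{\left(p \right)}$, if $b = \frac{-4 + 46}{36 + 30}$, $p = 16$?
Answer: $- \frac{1449}{11} \approx -131.73$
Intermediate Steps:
$b = \frac{7}{11}$ ($b = \frac{42}{66} = 42 \cdot \frac{1}{66} = \frac{7}{11} \approx 0.63636$)
$f{\left(x \right)} = 17 - 14 x$
$b f{\left(p \right)} = \frac{7 \left(17 - 224\right)}{11} = \frac{7}{11} \left(-207\right) = - \frac{1449}{11}$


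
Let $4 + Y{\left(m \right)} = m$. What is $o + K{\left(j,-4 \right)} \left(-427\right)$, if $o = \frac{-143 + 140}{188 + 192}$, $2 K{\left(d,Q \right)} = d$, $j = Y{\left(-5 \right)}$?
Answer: $\frac{730167}{380} \approx 1921.5$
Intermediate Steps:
$Y{\left(m \right)} = -4 + m$
$j = -9$ ($j = -4 - 5 = -9$)
$K{\left(d,Q \right)} = \frac{d}{2}$
$o = - \frac{3}{380} \approx -0.0078947$
$o + K{\left(j,-4 \right)} \left(-427\right) = - \frac{3}{380} + \frac{1}{2} \left(-9\right) \left(-427\right) = - \frac{3}{380} - - \frac{3843}{2} = - \frac{3}{380} + \frac{3843}{2} = \frac{730167}{380}$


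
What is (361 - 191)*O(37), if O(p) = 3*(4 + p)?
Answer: 20910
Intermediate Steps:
O(p) = 12 + 3*p
(361 - 191)*O(37) = (361 - 191)*(12 + 3*37) = 170*(12 + 111) = 170*123 = 20910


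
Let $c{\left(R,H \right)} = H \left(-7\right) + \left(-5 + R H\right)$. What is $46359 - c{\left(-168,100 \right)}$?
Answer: $63864$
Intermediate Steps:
$c{\left(R,H \right)} = -5 - 7 H + H R$ ($c{\left(R,H \right)} = - 7 H + \left(-5 + H R\right) = -5 - 7 H + H R$)
$46359 - c{\left(-168,100 \right)} = 46359 - \left(-5 - 700 + 100 \left(-168\right)\right) = 46359 - \left(-5 - 700 - 16800\right) = 46359 - -17505 = 46359 + 17505 = 63864$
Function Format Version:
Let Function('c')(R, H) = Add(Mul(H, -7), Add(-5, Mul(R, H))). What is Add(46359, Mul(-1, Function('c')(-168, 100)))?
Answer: 63864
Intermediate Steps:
Function('c')(R, H) = Add(-5, Mul(-7, H), Mul(H, R)) (Function('c')(R, H) = Add(Mul(-7, H), Add(-5, Mul(H, R))) = Add(-5, Mul(-7, H), Mul(H, R)))
Add(46359, Mul(-1, Function('c')(-168, 100))) = Add(46359, Mul(-1, Add(-5, Mul(-7, 100), Mul(100, -168)))) = Add(46359, Mul(-1, Add(-5, -700, -16800))) = Add(46359, Mul(-1, -17505)) = Add(46359, 17505) = 63864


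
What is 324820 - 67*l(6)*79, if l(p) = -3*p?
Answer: 420094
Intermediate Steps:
324820 - 67*l(6)*79 = 324820 - (-201)*6*79 = 324820 - 67*(-18)*79 = 324820 + 1206*79 = 324820 + 95274 = 420094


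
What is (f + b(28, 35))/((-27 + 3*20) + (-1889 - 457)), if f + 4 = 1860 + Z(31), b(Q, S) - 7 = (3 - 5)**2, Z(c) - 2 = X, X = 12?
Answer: -209/257 ≈ -0.81323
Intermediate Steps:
Z(c) = 14 (Z(c) = 2 + 12 = 14)
b(Q, S) = 11 (b(Q, S) = 7 + (3 - 5)**2 = 7 + (-2)**2 = 7 + 4 = 11)
f = 1870 (f = -4 + (1860 + 14) = -4 + 1874 = 1870)
(f + b(28, 35))/((-27 + 3*20) + (-1889 - 457)) = (1870 + 11)/((-27 + 3*20) + (-1889 - 457)) = 1881/((-27 + 60) - 2346) = 1881/(33 - 2346) = 1881/(-2313) = 1881*(-1/2313) = -209/257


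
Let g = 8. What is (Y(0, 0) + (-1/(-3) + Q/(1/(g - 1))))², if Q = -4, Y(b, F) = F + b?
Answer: 6889/9 ≈ 765.44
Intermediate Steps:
(Y(0, 0) + (-1/(-3) + Q/(1/(g - 1))))² = ((0 + 0) + (-1/(-3) - 4/(1/(8 - 1))))² = (0 + (-1*(-⅓) - 4/(1/7)))² = (0 + (⅓ - 4/⅐))² = (0 + (⅓ - 4*7))² = (0 + (⅓ - 28))² = (0 - 83/3)² = (-83/3)² = 6889/9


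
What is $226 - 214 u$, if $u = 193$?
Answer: $-41076$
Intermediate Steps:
$226 - 214 u = 226 - 41302 = -41076$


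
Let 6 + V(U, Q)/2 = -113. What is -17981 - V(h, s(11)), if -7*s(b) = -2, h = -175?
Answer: -17743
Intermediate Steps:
s(b) = 2/7 (s(b) = -1/7*(-2) = 2/7)
V(U, Q) = -238 (V(U, Q) = -12 + 2*(-113) = -12 - 226 = -238)
-17981 - V(h, s(11)) = -17981 - 1*(-238) = -17981 + 238 = -17743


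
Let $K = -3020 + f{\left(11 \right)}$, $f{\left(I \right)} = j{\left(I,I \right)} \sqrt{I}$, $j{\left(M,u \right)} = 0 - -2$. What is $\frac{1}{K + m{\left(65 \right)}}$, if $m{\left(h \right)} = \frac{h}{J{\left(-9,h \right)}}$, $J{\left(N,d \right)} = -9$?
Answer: $- \frac{245205}{742286461} - \frac{162 \sqrt{11}}{742286461} \approx -0.00033106$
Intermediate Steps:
$j{\left(M,u \right)} = 2$ ($j{\left(M,u \right)} = 0 + 2 = 2$)
$f{\left(I \right)} = 2 \sqrt{I}$
$m{\left(h \right)} = - \frac{h}{9}$ ($m{\left(h \right)} = \frac{h}{-9} = h \left(- \frac{1}{9}\right) = - \frac{h}{9}$)
$K = -3020 + 2 \sqrt{11} \approx -3013.4$
$\frac{1}{K + m{\left(65 \right)}} = \frac{1}{\left(-3020 + 2 \sqrt{11}\right) - \frac{65}{9}} = \frac{1}{- \frac{27245}{9} + 2 \sqrt{11}}$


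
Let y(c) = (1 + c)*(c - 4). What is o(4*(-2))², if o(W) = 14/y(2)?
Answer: 49/9 ≈ 5.4444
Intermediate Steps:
y(c) = (1 + c)*(-4 + c)
o(W) = -7/3 (o(W) = 14/(-4 + 2² - 3*2) = 14/(-4 + 4 - 6) = 14/(-6) = 14*(-⅙) = -7/3)
o(4*(-2))² = (-7/3)² = 49/9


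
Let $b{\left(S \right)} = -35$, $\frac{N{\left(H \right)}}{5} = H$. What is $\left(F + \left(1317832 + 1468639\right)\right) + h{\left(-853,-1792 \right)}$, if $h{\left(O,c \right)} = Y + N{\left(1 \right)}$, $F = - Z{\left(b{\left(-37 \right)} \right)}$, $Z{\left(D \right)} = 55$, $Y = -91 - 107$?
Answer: $2786223$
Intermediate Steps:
$N{\left(H \right)} = 5 H$
$Y = -198$ ($Y = -91 - 107 = -198$)
$F = -55$ ($F = \left(-1\right) 55 = -55$)
$h{\left(O,c \right)} = -193$ ($h{\left(O,c \right)} = -198 + 5 \cdot 1 = -198 + 5 = -193$)
$\left(F + \left(1317832 + 1468639\right)\right) + h{\left(-853,-1792 \right)} = \left(-55 + \left(1317832 + 1468639\right)\right) - 193 = \left(-55 + 2786471\right) - 193 = 2786416 - 193 = 2786223$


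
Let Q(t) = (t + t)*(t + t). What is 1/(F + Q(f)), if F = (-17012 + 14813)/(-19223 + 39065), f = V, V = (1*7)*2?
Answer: 6614/5184643 ≈ 0.0012757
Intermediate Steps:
V = 14 (V = 7*2 = 14)
f = 14
Q(t) = 4*t² (Q(t) = (2*t)*(2*t) = 4*t²)
F = -733/6614 (F = -2199/19842 = -2199*1/19842 = -733/6614 ≈ -0.11083)
1/(F + Q(f)) = 1/(-733/6614 + 4*14²) = 1/(-733/6614 + 4*196) = 1/(-733/6614 + 784) = 1/(5184643/6614) = 6614/5184643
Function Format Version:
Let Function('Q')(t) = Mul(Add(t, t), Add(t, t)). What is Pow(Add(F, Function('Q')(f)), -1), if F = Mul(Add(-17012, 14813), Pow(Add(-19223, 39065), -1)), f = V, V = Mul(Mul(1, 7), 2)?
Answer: Rational(6614, 5184643) ≈ 0.0012757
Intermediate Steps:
V = 14 (V = Mul(7, 2) = 14)
f = 14
Function('Q')(t) = Mul(4, Pow(t, 2)) (Function('Q')(t) = Mul(Mul(2, t), Mul(2, t)) = Mul(4, Pow(t, 2)))
F = Rational(-733, 6614) (F = Mul(-2199, Pow(19842, -1)) = Mul(-2199, Rational(1, 19842)) = Rational(-733, 6614) ≈ -0.11083)
Pow(Add(F, Function('Q')(f)), -1) = Pow(Add(Rational(-733, 6614), Mul(4, Pow(14, 2))), -1) = Pow(Add(Rational(-733, 6614), Mul(4, 196)), -1) = Pow(Add(Rational(-733, 6614), 784), -1) = Pow(Rational(5184643, 6614), -1) = Rational(6614, 5184643)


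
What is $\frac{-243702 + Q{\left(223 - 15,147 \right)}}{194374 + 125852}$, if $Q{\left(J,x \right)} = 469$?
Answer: $- \frac{243233}{320226} \approx -0.75957$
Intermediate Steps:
$\frac{-243702 + Q{\left(223 - 15,147 \right)}}{194374 + 125852} = \frac{-243702 + 469}{194374 + 125852} = - \frac{243233}{320226}$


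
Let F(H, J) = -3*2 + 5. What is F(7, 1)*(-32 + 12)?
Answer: 20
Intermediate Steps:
F(H, J) = -1 (F(H, J) = -6 + 5 = -1)
F(7, 1)*(-32 + 12) = -(-32 + 12) = -1*(-20) = 20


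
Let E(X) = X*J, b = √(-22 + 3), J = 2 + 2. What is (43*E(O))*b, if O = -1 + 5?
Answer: 688*I*√19 ≈ 2998.9*I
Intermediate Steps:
J = 4
b = I*√19 (b = √(-19) = I*√19 ≈ 4.3589*I)
O = 4
E(X) = 4*X (E(X) = X*4 = 4*X)
(43*E(O))*b = (43*(4*4))*(I*√19) = (43*16)*(I*√19) = 688*(I*√19) = 688*I*√19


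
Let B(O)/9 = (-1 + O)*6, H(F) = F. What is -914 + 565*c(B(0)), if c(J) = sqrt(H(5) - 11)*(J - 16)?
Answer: -914 - 39550*I*sqrt(6) ≈ -914.0 - 96877.0*I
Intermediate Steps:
B(O) = -54 + 54*O (B(O) = 9*((-1 + O)*6) = 9*(-6 + 6*O) = -54 + 54*O)
c(J) = I*sqrt(6)*(-16 + J) (c(J) = sqrt(5 - 11)*(J - 16) = sqrt(-6)*(-16 + J) = (I*sqrt(6))*(-16 + J) = I*sqrt(6)*(-16 + J))
-914 + 565*c(B(0)) = -914 + 565*(I*sqrt(6)*(-16 + (-54 + 54*0))) = -914 + 565*(I*sqrt(6)*(-16 + (-54 + 0))) = -914 + 565*(I*sqrt(6)*(-16 - 54)) = -914 + 565*(I*sqrt(6)*(-70)) = -914 + 565*(-70*I*sqrt(6)) = -914 - 39550*I*sqrt(6)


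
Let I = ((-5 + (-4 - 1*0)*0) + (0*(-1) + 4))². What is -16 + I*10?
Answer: -6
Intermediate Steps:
I = 1 (I = ((-5 + (-4 + 0)*0) + (0 + 4))² = ((-5 - 4*0) + 4)² = ((-5 + 0) + 4)² = (-5 + 4)² = (-1)² = 1)
-16 + I*10 = -16 + 1*10 = -16 + 10 = -6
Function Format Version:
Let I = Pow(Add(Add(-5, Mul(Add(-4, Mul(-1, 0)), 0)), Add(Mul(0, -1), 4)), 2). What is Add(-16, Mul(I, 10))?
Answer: -6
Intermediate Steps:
I = 1 (I = Pow(Add(Add(-5, Mul(Add(-4, 0), 0)), Add(0, 4)), 2) = Pow(Add(Add(-5, Mul(-4, 0)), 4), 2) = Pow(Add(Add(-5, 0), 4), 2) = Pow(Add(-5, 4), 2) = Pow(-1, 2) = 1)
Add(-16, Mul(I, 10)) = Add(-16, Mul(1, 10)) = Add(-16, 10) = -6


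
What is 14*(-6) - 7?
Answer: -91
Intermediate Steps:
14*(-6) - 7 = -84 - 7 = -91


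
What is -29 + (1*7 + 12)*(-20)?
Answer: -409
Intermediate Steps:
-29 + (1*7 + 12)*(-20) = -29 + (7 + 12)*(-20) = -29 + 19*(-20) = -29 - 380 = -409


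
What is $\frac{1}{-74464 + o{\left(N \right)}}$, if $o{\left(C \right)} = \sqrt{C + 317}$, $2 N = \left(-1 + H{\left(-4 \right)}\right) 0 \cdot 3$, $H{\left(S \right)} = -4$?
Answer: $- \frac{74464}{5544886979} - \frac{\sqrt{317}}{5544886979} \approx -1.3433 \cdot 10^{-5}$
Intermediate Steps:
$N = 0$ ($N = \frac{\left(-1 - 4\right) 0 \cdot 3}{2} = \frac{\left(-5\right) 0}{2} = \frac{1}{2} \cdot 0 = 0$)
$o{\left(C \right)} = \sqrt{317 + C}$
$\frac{1}{-74464 + o{\left(N \right)}} = \frac{1}{-74464 + \sqrt{317 + 0}} = \frac{1}{-74464 + \sqrt{317}}$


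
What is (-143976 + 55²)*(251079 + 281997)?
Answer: -75137595276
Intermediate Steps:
(-143976 + 55²)*(251079 + 281997) = (-143976 + 3025)*533076 = -140951*533076 = -75137595276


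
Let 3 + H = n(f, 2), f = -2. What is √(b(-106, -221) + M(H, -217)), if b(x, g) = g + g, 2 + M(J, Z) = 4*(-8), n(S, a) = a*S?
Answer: 2*I*√119 ≈ 21.817*I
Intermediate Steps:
n(S, a) = S*a
H = -7 (H = -3 - 2*2 = -3 - 4 = -7)
M(J, Z) = -34 (M(J, Z) = -2 + 4*(-8) = -2 - 32 = -34)
b(x, g) = 2*g
√(b(-106, -221) + M(H, -217)) = √(2*(-221) - 34) = √(-442 - 34) = √(-476) = 2*I*√119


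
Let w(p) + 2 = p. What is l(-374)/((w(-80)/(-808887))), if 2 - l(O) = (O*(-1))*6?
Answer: -906762327/41 ≈ -2.2116e+7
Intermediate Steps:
w(p) = -2 + p
l(O) = 2 + 6*O (l(O) = 2 - O*(-1)*6 = 2 - (-O)*6 = 2 - (-6)*O = 2 + 6*O)
l(-374)/((w(-80)/(-808887))) = (2 + 6*(-374))/(((-2 - 80)/(-808887))) = (2 - 2244)/((-82*(-1/808887))) = -2242/82/808887 = -2242*808887/82 = -906762327/41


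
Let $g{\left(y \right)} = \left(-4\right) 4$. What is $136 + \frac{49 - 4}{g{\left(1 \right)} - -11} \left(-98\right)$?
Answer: $1018$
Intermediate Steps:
$g{\left(y \right)} = -16$
$136 + \frac{49 - 4}{g{\left(1 \right)} - -11} \left(-98\right) = 136 + \frac{49 - 4}{-16 - -11} \left(-98\right) = 136 + \frac{45}{-16 + 11} \left(-98\right) = 136 + \frac{45}{-5} \left(-98\right) = 136 + 45 \left(- \frac{1}{5}\right) \left(-98\right) = 136 - -882 = 136 + 882 = 1018$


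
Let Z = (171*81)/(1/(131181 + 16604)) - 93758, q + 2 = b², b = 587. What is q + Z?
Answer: 2047220844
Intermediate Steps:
q = 344567 (q = -2 + 587² = -2 + 344569 = 344567)
Z = 2046876277 (Z = 13851/(1/147785) - 93758 = 13851*147785 - 93758 = 2046970035 - 93758 = 2046876277)
q + Z = 344567 + 2046876277 = 2047220844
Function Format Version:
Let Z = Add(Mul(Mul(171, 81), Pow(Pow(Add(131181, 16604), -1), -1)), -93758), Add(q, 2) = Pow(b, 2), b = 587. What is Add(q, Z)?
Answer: 2047220844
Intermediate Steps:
q = 344567 (q = Add(-2, Pow(587, 2)) = Add(-2, 344569) = 344567)
Z = 2046876277 (Z = Add(Mul(13851, Pow(Pow(147785, -1), -1)), -93758) = Add(Mul(13851, Pow(Rational(1, 147785), -1)), -93758) = Add(Mul(13851, 147785), -93758) = Add(2046970035, -93758) = 2046876277)
Add(q, Z) = Add(344567, 2046876277) = 2047220844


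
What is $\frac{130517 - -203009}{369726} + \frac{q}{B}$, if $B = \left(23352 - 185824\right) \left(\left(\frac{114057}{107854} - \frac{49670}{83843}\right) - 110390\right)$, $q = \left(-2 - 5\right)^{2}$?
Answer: $\frac{4507730531389330327728173}{4996987261565615426097204} \approx 0.90209$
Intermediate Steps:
$q = 49$ ($q = \left(-7\right)^{2} = 49$)
$B = \frac{81092277982597092324}{4521401461}$ ($B = - 162472 \left(\left(114057 \cdot \frac{1}{107854} - \frac{49670}{83843}\right) - 110390\right) = - 162472 \left(\left(\frac{114057}{107854} - \frac{49670}{83843}\right) - 110390\right) = - 162472 \left(\frac{4205772871}{9042802922} - 110390\right) = \left(-162472\right) \left(- \frac{998230808786709}{9042802922}\right) = \frac{81092277982597092324}{4521401461} \approx 1.7935 \cdot 10^{10}$)
$\frac{130517 - -203009}{369726} + \frac{q}{B} = \frac{130517 - -203009}{369726} + \frac{49}{\frac{81092277982597092324}{4521401461}} = \left(130517 + 203009\right) \frac{1}{369726} + 49 \cdot \frac{4521401461}{81092277982597092324} = 333526 \cdot \frac{1}{369726} + \frac{221548671589}{81092277982597092324} = \frac{166763}{184863} + \frac{221548671589}{81092277982597092324} = \frac{4507730531389330327728173}{4996987261565615426097204}$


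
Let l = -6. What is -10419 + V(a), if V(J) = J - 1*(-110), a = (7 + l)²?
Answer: -10308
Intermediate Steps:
a = 1 (a = (7 - 6)² = 1² = 1)
V(J) = 110 + J (V(J) = J + 110 = 110 + J)
-10419 + V(a) = -10419 + (110 + 1) = -10419 + 111 = -10308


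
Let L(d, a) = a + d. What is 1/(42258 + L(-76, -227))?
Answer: 1/41955 ≈ 2.3835e-5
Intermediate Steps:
1/(42258 + L(-76, -227)) = 1/(42258 + (-227 - 76)) = 1/(42258 - 303) = 1/41955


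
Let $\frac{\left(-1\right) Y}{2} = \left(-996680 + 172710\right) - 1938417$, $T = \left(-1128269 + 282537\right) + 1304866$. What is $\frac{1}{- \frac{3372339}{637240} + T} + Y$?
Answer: $\frac{1616411735471474694}{292575177821} \approx 5.5248 \cdot 10^{6}$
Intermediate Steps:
$T = 459134$ ($T = -845732 + 1304866 = 459134$)
$Y = 5524774$ ($Y = - 2 \left(\left(-996680 + 172710\right) - 1938417\right) = - 2 \left(-823970 - 1938417\right) = \left(-2\right) \left(-2762387\right) = 5524774$)
$\frac{1}{- \frac{3372339}{637240} + T} + Y = \frac{1}{- \frac{3372339}{637240} + 459134} + 5524774 = \frac{1}{\frac{292575177821}{637240}} + 5524774 = \frac{637240}{292575177821} + 5524774 = \frac{1616411735471474694}{292575177821}$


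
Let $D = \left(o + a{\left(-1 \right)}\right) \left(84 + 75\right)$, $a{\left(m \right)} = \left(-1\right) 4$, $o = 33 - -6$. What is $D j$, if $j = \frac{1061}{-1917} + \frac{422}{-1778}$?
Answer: $- \frac{357144740}{81153} \approx -4400.9$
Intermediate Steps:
$o = 39$ ($o = 33 + 6 = 39$)
$a{\left(m \right)} = -4$
$j = - \frac{1347716}{1704213}$ ($j = 1061 \left(- \frac{1}{1917}\right) + 422 \left(- \frac{1}{1778}\right) = - \frac{1061}{1917} - \frac{211}{889} = - \frac{1347716}{1704213} \approx -0.79081$)
$D = 5565$ ($D = \left(39 - 4\right) \left(84 + 75\right) = 35 \cdot 159 = 5565$)
$D j = 5565 \left(- \frac{1347716}{1704213}\right) = - \frac{357144740}{81153}$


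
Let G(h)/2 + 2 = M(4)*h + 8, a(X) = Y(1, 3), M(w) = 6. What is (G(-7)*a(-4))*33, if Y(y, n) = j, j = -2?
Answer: 4752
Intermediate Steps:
Y(y, n) = -2
a(X) = -2
G(h) = 12 + 12*h (G(h) = -4 + 2*(6*h + 8) = -4 + 2*(8 + 6*h) = -4 + (16 + 12*h) = 12 + 12*h)
(G(-7)*a(-4))*33 = ((12 + 12*(-7))*(-2))*33 = ((12 - 84)*(-2))*33 = -72*(-2)*33 = 144*33 = 4752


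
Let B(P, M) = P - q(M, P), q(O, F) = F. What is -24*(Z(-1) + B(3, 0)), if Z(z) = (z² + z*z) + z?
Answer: -24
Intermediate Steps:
Z(z) = z + 2*z² (Z(z) = (z² + z²) + z = 2*z² + z = z + 2*z²)
B(P, M) = 0 (B(P, M) = P - P = 0)
-24*(Z(-1) + B(3, 0)) = -24*(-(1 + 2*(-1)) + 0) = -24*(-(1 - 2) + 0) = -24*(-1*(-1) + 0) = -24*(1 + 0) = -24*1 = -24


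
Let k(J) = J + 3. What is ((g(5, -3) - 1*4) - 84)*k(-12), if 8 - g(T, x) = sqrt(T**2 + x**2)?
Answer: 720 + 9*sqrt(34) ≈ 772.48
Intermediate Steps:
g(T, x) = 8 - sqrt(T**2 + x**2)
k(J) = 3 + J
((g(5, -3) - 1*4) - 84)*k(-12) = (((8 - sqrt(5**2 + (-3)**2)) - 1*4) - 84)*(3 - 12) = (((8 - sqrt(25 + 9)) - 4) - 84)*(-9) = (((8 - sqrt(34)) - 4) - 84)*(-9) = ((4 - sqrt(34)) - 84)*(-9) = (-80 - sqrt(34))*(-9) = 720 + 9*sqrt(34)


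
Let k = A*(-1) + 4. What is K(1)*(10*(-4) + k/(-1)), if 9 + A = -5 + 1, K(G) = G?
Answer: -57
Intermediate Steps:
A = -13 (A = -9 + (-5 + 1) = -9 - 4 = -13)
k = 17 (k = -13*(-1) + 4 = 13 + 4 = 17)
K(1)*(10*(-4) + k/(-1)) = 1*(10*(-4) + 17/(-1)) = 1*(-40 + 17*(-1)) = 1*(-40 - 17) = 1*(-57) = -57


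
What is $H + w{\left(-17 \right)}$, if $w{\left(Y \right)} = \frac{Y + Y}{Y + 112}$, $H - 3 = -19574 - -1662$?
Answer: $- \frac{1701389}{95} \approx -17909.0$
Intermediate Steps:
$H = -17909$ ($H = 3 - 17912 = -17909$)
$w{\left(Y \right)} = \frac{2 Y}{112 + Y}$
$H + w{\left(-17 \right)} = -17909 + 2 \left(-17\right) \frac{1}{112 - 17} = -17909 + 2 \left(-17\right) \frac{1}{95} = -17909 - \frac{34}{95} = - \frac{1701389}{95}$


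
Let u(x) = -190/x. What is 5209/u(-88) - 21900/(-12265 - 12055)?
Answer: 14674019/6080 ≈ 2413.5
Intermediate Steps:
5209/u(-88) - 21900/(-12265 - 12055) = 5209/((-190/(-88))) - 21900/(-12265 - 12055) = 5209/((-190*(-1/88))) - 21900/(-24320) = 5209/(95/44) - 21900*(-1/24320) = 5209*(44/95) + 1095/1216 = 229196/95 + 1095/1216 = 14674019/6080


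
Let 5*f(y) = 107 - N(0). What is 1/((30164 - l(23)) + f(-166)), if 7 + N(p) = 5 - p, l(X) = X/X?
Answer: 5/150924 ≈ 3.3129e-5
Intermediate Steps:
l(X) = 1
N(p) = -2 - p (N(p) = -7 + (5 - p) = -2 - p)
f(y) = 109/5 (f(y) = (107 - (-2 - 1*0))/5 = (107 - (-2 + 0))/5 = (107 - 1*(-2))/5 = (107 + 2)/5 = (⅕)*109 = 109/5)
1/((30164 - l(23)) + f(-166)) = 1/((30164 - 1*1) + 109/5) = 1/((30164 - 1) + 109/5) = 1/(30163 + 109/5) = 1/(150924/5) = 5/150924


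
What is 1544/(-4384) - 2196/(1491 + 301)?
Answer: -96829/61376 ≈ -1.5776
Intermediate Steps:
1544/(-4384) - 2196/(1491 + 301) = 1544*(-1/4384) - 2196/1792 = -193/548 - 2196*1/1792 = -193/548 - 549/448 = -96829/61376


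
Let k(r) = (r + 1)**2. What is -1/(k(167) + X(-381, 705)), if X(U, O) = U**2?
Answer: -1/173385 ≈ -5.7675e-6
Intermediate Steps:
k(r) = (1 + r)**2
-1/(k(167) + X(-381, 705)) = -1/((1 + 167)**2 + (-381)**2) = -1/(168**2 + 145161) = -1/(28224 + 145161) = -1/173385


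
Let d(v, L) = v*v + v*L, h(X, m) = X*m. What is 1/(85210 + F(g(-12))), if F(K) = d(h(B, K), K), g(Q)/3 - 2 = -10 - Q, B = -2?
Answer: 1/85498 ≈ 1.1696e-5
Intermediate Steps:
g(Q) = -24 - 3*Q (g(Q) = 6 + 3*(-10 - Q) = 6 + (-30 - 3*Q) = -24 - 3*Q)
d(v, L) = v² + L*v
F(K) = 2*K² (F(K) = (-2*K)*(K - 2*K) = (-2*K)*(-K) = 2*K²)
1/(85210 + F(g(-12))) = 1/(85210 + 2*(-24 - 3*(-12))²) = 1/(85210 + 2*(-24 + 36)²) = 1/(85210 + 2*12²) = 1/(85210 + 2*144) = 1/(85210 + 288) = 1/85498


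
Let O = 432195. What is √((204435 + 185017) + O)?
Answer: √821647 ≈ 906.45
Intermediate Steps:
√((204435 + 185017) + O) = √((204435 + 185017) + 432195) = √(389452 + 432195) = √821647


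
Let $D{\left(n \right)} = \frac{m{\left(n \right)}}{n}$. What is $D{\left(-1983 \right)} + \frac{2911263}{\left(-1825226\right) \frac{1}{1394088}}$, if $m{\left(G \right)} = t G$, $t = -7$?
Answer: $- \frac{2029284794863}{912613} \approx -2.2236 \cdot 10^{6}$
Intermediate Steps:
$m{\left(G \right)} = - 7 G$
$D{\left(n \right)} = -7$ ($D{\left(n \right)} = \frac{\left(-7\right) n}{n} = -7$)
$D{\left(-1983 \right)} + \frac{2911263}{\left(-1825226\right) \frac{1}{1394088}} = -7 + \frac{2911263}{\left(-1825226\right) \frac{1}{1394088}} = -7 + \frac{2911263}{- \frac{912613}{697044}} = -7 + 2911263 \left(- \frac{697044}{912613}\right) = -7 - \frac{2029278406572}{912613} = - \frac{2029284794863}{912613}$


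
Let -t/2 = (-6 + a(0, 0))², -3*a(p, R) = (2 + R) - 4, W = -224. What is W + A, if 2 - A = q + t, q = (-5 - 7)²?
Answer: -2782/9 ≈ -309.11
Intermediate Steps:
a(p, R) = ⅔ - R/3 (a(p, R) = -((2 + R) - 4)/3 = -(-2 + R)/3 = ⅔ - R/3)
t = -512/9 (t = -2*(-6 + (⅔ - ⅓*0))² = -2*(-6 + (⅔ + 0))² = -2*(-6 + ⅔)² = -2*(-16/3)² = -2*256/9 = -512/9 ≈ -56.889)
q = 144 (q = (-12)² = 144)
A = -766/9 (A = 2 - (144 - 512/9) = 2 - 1*784/9 = 2 - 784/9 = -766/9 ≈ -85.111)
W + A = -224 - 766/9 = -2782/9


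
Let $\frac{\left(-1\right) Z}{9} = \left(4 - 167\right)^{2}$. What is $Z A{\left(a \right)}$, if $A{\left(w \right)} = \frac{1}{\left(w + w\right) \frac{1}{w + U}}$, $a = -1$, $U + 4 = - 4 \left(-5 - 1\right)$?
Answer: $\frac{4543299}{2} \approx 2.2716 \cdot 10^{6}$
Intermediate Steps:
$U = 20$ ($U = -4 - 4 \left(-5 - 1\right) = -4 - -24 = -4 + 24 = 20$)
$Z = -239121$ ($Z = - 9 \left(4 - 167\right)^{2} = - 9 \left(-163\right)^{2} = \left(-9\right) 26569 = -239121$)
$A{\left(w \right)} = \frac{20 + w}{2 w}$ ($A{\left(w \right)} = \frac{1}{\left(w + w\right) \frac{1}{w + 20}} = \frac{1}{2 w \frac{1}{20 + w}} = \frac{20 + w}{2 w}$)
$Z A{\left(a \right)} = - 239121 \frac{20 - 1}{2 \left(-1\right)} = - 239121 \cdot \frac{1}{2} \left(-1\right) 19 = \left(-239121\right) \left(- \frac{19}{2}\right) = \frac{4543299}{2}$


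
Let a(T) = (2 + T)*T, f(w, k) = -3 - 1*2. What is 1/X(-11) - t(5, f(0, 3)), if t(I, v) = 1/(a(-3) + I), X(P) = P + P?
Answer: -15/88 ≈ -0.17045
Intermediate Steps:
f(w, k) = -5 (f(w, k) = -3 - 2 = -5)
a(T) = T*(2 + T)
X(P) = 2*P
t(I, v) = 1/(3 + I) (t(I, v) = 1/(-3*(2 - 3) + I) = 1/(-3*(-1) + I) = 1/(3 + I))
1/X(-11) - t(5, f(0, 3)) = 1/(2*(-11)) - 1/(3 + 5) = 1/(-22) - 1/8 = -1/22 - 1*⅛ = -1/22 - ⅛ = -15/88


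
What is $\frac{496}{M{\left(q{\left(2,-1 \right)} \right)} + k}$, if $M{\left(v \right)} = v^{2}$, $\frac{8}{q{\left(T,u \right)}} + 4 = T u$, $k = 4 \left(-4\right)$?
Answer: $- \frac{279}{8} \approx -34.875$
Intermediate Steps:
$k = -16$
$q{\left(T,u \right)} = \frac{8}{-4 + T u}$
$\frac{496}{M{\left(q{\left(2,-1 \right)} \right)} + k} = \frac{496}{\left(\frac{8}{-4 + 2 \left(-1\right)}\right)^{2} - 16} = \frac{496}{\left(\frac{8}{-4 - 2}\right)^{2} - 16} = \frac{496}{\left(\frac{8}{-6}\right)^{2} - 16} = \frac{496}{\left(8 \left(- \frac{1}{6}\right)\right)^{2} - 16} = \frac{496}{\left(- \frac{4}{3}\right)^{2} - 16} = \frac{496}{\frac{16}{9} - 16} = \frac{496}{- \frac{128}{9}} = 496 \left(- \frac{9}{128}\right) = - \frac{279}{8}$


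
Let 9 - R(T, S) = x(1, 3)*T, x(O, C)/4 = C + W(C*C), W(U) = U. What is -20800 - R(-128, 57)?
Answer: -26953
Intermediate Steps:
x(O, C) = 4*C + 4*C**2 (x(O, C) = 4*(C + C*C) = 4*(C + C**2) = 4*C + 4*C**2)
R(T, S) = 9 - 48*T (R(T, S) = 9 - 4*3*(1 + 3)*T = 9 - 4*3*4*T = 9 - 48*T)
-20800 - R(-128, 57) = -20800 - (9 - 48*(-128)) = -20800 - (9 + 6144) = -20800 - 1*6153 = -20800 - 6153 = -26953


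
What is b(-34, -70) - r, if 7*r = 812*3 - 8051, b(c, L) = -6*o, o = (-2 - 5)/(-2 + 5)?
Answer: 5713/7 ≈ 816.14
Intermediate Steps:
o = -7/3 ≈ -2.3333
b(c, L) = 14 (b(c, L) = -6*(-7/3) = 14)
r = -5615/7 (r = (812*3 - 8051)/7 = (2436 - 8051)/7 = (⅐)*(-5615) = -5615/7 ≈ -802.14)
b(-34, -70) - r = 14 - 1*(-5615/7) = 14 + 5615/7 = 5713/7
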